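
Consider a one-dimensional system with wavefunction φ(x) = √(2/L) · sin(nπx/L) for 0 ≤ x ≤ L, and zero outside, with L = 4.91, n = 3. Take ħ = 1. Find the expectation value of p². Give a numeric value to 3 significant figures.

3.68

p² φ = −ħ² d²φ/dx²; ⟨p²⟩ = −ħ² ∫ φ*·φ'' dx.
d/dx sin(nπx/L) = (nπ/L)·cos(nπx/L) and d²/dx² sin(nπx/L) = −(nπ/L)²·sin(nπx/L); on 0 ≤ x ≤ L, ∫sin²(nπx/L) dx = L/2 and ∫sin(nπx/L)·cos(nπx/L) dx = 0.
⟨p²⟩ = 3.6845.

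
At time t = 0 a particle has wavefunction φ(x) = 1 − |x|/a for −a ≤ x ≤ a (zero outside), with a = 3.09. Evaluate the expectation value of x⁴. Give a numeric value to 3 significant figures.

2.60

⟨x⁴⟩ = ∫ x⁴·|φ|² dx / ∫|φ|² dx (integrals over the domain).
φ is even, so ∫ over [−a, a] = 2∫₀ᵃ with φ = 1 − x/a there: ∫₀ᵃ (1 − x/a)² dx = a/3, ∫₀ᵃ x²(1 − x/a)² dx = a³/30, ∫₀ᵃ x⁴(1 − x/a)² dx = a⁵/105.
State is unnormalized: ∫|φ|² dx = 2.0600, and ∫φ*·x⁴·φ dx = 5.3658, so ⟨x⁴⟩ = 5.3658 / 2.0600.
⟨x⁴⟩ = 2.6047.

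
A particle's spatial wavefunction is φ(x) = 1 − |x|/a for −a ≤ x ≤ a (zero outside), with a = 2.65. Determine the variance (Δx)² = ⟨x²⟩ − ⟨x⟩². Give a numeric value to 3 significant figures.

0.702

Compute ⟨x⟩ and ⟨x²⟩ separately, then (Δx)² = ⟨x²⟩ − ⟨x⟩².
φ is even, so ∫ over [−a, a] = 2∫₀ᵃ with φ = 1 − x/a there: ∫₀ᵃ (1 − x/a)² dx = a/3, ∫₀ᵃ x²(1 − x/a)² dx = a³/30, ∫₀ᵃ x⁴(1 − x/a)² dx = a⁵/105.
Normalization: ∫|φ|² dx = 1.7667.
⟨x⟩ = 0.0000 and ⟨x²⟩ = 0.70225.
(Δx)² = 0.70225 − (0.0000)² = 0.70225.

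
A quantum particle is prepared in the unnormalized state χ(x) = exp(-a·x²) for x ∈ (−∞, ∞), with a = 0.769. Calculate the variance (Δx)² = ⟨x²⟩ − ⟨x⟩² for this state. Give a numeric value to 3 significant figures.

0.325

Compute ⟨x⟩ and ⟨x²⟩ separately, then (Δx)² = ⟨x²⟩ − ⟨x⟩².
Gaussian moments: ∫x^(2j)·e^(−2ax²) dx = (2j−1)!!/(4a)^j · √(π/(2a)), odd powers integrate to 0; here √(π/(2a)) = 1.4292.
Normalization: ∫|χ|² dx = 1.4292.
⟨x⟩ = 0.0000 and ⟨x²⟩ = 0.32510.
(Δx)² = 0.32510 − (0.0000)² = 0.32510.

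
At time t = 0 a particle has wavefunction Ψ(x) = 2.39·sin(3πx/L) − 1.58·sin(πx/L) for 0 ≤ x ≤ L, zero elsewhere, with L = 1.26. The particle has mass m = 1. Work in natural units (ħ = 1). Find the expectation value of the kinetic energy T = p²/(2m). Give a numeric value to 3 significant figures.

T = −(ħ²/2m) d²/dx², so ⟨T⟩ = −(ħ²/2m) ∫ Ψ*·Ψ'' dx / ∫|Ψ|² dx; with m = 1.
d²/dx² sin(jπx/L) = −(jπ/L)²·sin(jπx/L); on 0 ≤ x ≤ L, ∫sin²(jπx/L) dx = L/2 and ∫sin(jπx/L)·sin(lπx/L) dx = 0 for j ≠ l, so only diagonal terms survive in ∫|Ψ|² and ∫Ψ·Ψ″; ∫Ψ·Ψ′ dx = [Ψ²/2] between the walls = 0.
State is unnormalized: ∫|Ψ|² dx = 5.1714, and ∫Ψ*·(−ħ²/2m · Ψ'') dx = 105.56, so ⟨T⟩ = 105.56 / 5.1714.
⟨T⟩ = 20.413.

20.4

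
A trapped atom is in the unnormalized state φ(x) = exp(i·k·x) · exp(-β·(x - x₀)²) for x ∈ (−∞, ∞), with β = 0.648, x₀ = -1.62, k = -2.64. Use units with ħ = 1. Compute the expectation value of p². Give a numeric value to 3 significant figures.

p² φ = −ħ² d²φ/dx²; ⟨p²⟩ = −ħ² ∫ φ*·φ'' dx / ∫|φ|² dx.
Gaussian moments (u = x − x₀): ∫u^(2j)·e^(−2βu²) du = (2j−1)!!/(4β)^j · √(π/(2β)), odd powers integrate to 0; here √(π/(2β)) = 1.5569. Derivatives: φ′ = (ik − 2βu)·φ, φ″ = ((ik − 2βu)² − 2β)·φ; the odd-in-u pieces drop out.
State is unnormalized: ∫|φ|² dx = 1.5569, and ∫φ*·(−ħ² φ'') dx = 11.860, so ⟨p²⟩ = 11.860 / 1.5569.
⟨p²⟩ = 7.6176.

7.62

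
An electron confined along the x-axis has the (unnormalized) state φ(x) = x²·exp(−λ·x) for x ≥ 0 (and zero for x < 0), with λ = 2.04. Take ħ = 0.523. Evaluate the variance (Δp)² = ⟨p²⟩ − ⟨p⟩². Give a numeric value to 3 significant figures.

0.379

Compute ⟨p⟩ and ⟨p²⟩ separately; (Δp)² = ⟨p²⟩ − ⟨p⟩².
Differentiate x²·exp(−λ·x) with the product rule; every integrand then reduces to terms xʲ·e^(−2λx) on [0, ∞), with ∫₀^∞ xʲ·e^(−2λx) dx = j!/(2λ)^(j+1).
Normalization: ∫|φ|² dx = 0.021228.
⟨p⟩ = 0.0000 and ⟨p²⟩ = 0.37944.
(Δp)² = 0.37944 − (0.0000)² = 0.37944.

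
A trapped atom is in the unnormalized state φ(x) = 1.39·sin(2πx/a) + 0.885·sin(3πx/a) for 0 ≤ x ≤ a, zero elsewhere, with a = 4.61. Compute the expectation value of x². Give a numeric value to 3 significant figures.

3.11

⟨x²⟩ = ∫ x²·|φ|² dx / ∫|φ|² dx (integrals over the domain).
On 0 ≤ x ≤ a (j ≠ l): ∫sin²(jπx/a) dx = a/2, ∫sin(jπx/a)·sin(lπx/a) dx = 0; diagonal moments ∫x·sin²(jπx/a) dx = a²/4, ∫x²·sin²(jπx/a) dx = a³·(1/6 − 1/(4j²π²)); cross terms ∫x·sin(jπx/a)·sin(lπx/a) dx = 0 for j + l even and −4jla²/(π²(j² − l²)²) for j + l odd, ∫x²·sin(jπx/a)·sin(lπx/a) dx = (−1)^(j+l)·4jla³/(π²(j² − l²)²); higher powers the same way via product-to-sum and parts.
State is unnormalized: ∫|φ|² dx = 6.2588, and ∫φ*·x²·φ dx = 19.477, so ⟨x²⟩ = 19.477 / 6.2588.
⟨x²⟩ = 3.1120.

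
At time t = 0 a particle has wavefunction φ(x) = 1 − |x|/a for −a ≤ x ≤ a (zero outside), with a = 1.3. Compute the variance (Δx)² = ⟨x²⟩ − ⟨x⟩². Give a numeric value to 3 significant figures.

Compute ⟨x⟩ and ⟨x²⟩ separately, then (Δx)² = ⟨x²⟩ − ⟨x⟩².
φ is even, so ∫ over [−a, a] = 2∫₀ᵃ with φ = 1 − x/a there: ∫₀ᵃ (1 − x/a)² dx = a/3, ∫₀ᵃ x²(1 − x/a)² dx = a³/30, ∫₀ᵃ x⁴(1 − x/a)² dx = a⁵/105.
Normalization: ∫|φ|² dx = 0.86667.
⟨x⟩ = 0.0000 and ⟨x²⟩ = 0.16900.
(Δx)² = 0.16900 − (0.0000)² = 0.16900.

0.169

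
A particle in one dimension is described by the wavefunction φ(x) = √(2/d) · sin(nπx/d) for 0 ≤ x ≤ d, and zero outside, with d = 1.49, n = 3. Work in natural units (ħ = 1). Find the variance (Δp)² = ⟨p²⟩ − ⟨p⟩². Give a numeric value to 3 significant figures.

40.0

Compute ⟨p⟩ and ⟨p²⟩ separately; (Δp)² = ⟨p²⟩ − ⟨p⟩².
d/dx sin(nπx/d) = (nπ/d)·cos(nπx/d) and d²/dx² sin(nπx/d) = −(nπ/d)²·sin(nπx/d); on 0 ≤ x ≤ d, ∫sin²(nπx/d) dx = d/2 and ∫sin(nπx/d)·cos(nπx/d) dx = 0.
⟨p⟩ = 0.0000 and ⟨p²⟩ = 40.010.
(Δp)² = 40.010 − (0.0000)² = 40.010.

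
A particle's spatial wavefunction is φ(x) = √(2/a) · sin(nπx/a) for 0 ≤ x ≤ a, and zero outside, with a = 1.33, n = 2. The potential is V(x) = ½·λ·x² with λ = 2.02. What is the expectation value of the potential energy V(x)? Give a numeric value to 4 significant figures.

0.5729

⟨V⟩ = ∫ V(x)·|φ|² dx.
With sin²θ = (1 − cos2θ)/2 on 0 ≤ x ≤ a: ∫sin²(nπx/a) dx = a/2, ∫x·sin²(nπx/a) dx = a²/4, ∫x²·sin²(nπx/a) dx = a³·(1/6 − 1/(4n²π²)); higher powers xᵏ the same way, integrating xᵏ·cos(2nπx/a) by parts.
⟨V⟩ = 0.57290.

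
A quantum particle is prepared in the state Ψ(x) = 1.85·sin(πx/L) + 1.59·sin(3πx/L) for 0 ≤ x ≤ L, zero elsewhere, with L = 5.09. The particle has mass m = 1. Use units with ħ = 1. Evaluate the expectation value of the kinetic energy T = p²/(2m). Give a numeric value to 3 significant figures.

T = −(ħ²/2m) d²/dx², so ⟨T⟩ = −(ħ²/2m) ∫ Ψ*·Ψ'' dx / ∫|Ψ|² dx; with m = 1.
d²/dx² sin(jπx/L) = −(jπ/L)²·sin(jπx/L); on 0 ≤ x ≤ L, ∫sin²(jπx/L) dx = L/2 and ∫sin(jπx/L)·sin(lπx/L) dx = 0 for j ≠ l, so only diagonal terms survive in ∫|Ψ|² and ∫Ψ·Ψ″; ∫Ψ·Ψ′ dx = [Ψ²/2] between the walls = 0.
State is unnormalized: ∫|Ψ|² dx = 15.144, and ∫Ψ*·(−ħ²/2m · Ψ'') dx = 12.689, so ⟨T⟩ = 12.689 / 15.144.
⟨T⟩ = 0.83785.

0.838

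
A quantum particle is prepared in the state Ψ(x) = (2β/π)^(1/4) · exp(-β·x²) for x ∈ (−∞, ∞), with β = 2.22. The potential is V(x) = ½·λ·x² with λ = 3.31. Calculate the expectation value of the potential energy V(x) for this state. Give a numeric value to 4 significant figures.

⟨V⟩ = ∫ V(x)·|Ψ|² dx.
Gaussian moments: ∫x^(2j)·e^(−2βx²) dx = (2j−1)!!/(4β)^j · √(π/(2β)), odd powers integrate to 0; here √(π/(2β)) = 0.84117.
⟨V⟩ = 0.18637.

0.1864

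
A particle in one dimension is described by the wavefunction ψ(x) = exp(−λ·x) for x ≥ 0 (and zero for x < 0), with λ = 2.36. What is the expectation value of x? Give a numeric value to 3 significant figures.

0.212

⟨x⟩ = ∫ x·|ψ|² dx / ∫|ψ|² dx (integrals over the domain).
Every integrand reduces to terms xʲ·e^(−2λx) on [0, ∞); use ∫₀^∞ xʲ·e^(−2λx) dx = j!/(2λ)^(j+1).
State is unnormalized: ∫|ψ|² dx = 0.21186, and ∫ψ*·x·ψ dx = 0.044887, so ⟨x⟩ = 0.044887 / 0.21186.
⟨x⟩ = 0.21186.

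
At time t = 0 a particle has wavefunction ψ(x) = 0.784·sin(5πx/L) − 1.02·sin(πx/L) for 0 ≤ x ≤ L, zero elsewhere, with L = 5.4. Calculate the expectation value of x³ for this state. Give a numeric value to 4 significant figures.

30.06

⟨x³⟩ = ∫ x³·|ψ|² dx / ∫|ψ|² dx (integrals over the domain).
On 0 ≤ x ≤ L (j ≠ l): ∫sin²(jπx/L) dx = L/2, ∫sin(jπx/L)·sin(lπx/L) dx = 0; diagonal moments ∫x·sin²(jπx/L) dx = L²/4, ∫x²·sin²(jπx/L) dx = L³·(1/6 − 1/(4j²π²)); cross terms ∫x·sin(jπx/L)·sin(lπx/L) dx = 0 for j + l even and −4jlL²/(π²(j² − l²)²) for j + l odd, ∫x²·sin(jπx/L)·sin(lπx/L) dx = (−1)^(j+l)·4jlL³/(π²(j² − l²)²); higher powers the same way via product-to-sum and parts.
State is unnormalized: ∫|ψ|² dx = 4.4687, and ∫ψ*·x³·ψ dx = 134.33, so ⟨x³⟩ = 134.33 / 4.4687.
⟨x³⟩ = 30.060.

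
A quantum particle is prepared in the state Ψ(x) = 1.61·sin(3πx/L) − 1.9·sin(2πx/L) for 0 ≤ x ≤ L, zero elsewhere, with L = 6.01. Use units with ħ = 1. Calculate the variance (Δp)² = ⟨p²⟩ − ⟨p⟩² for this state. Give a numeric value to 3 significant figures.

1.66

Compute ⟨p⟩ and ⟨p²⟩ separately; (Δp)² = ⟨p²⟩ − ⟨p⟩².
d²/dx² sin(jπx/L) = −(jπ/L)²·sin(jπx/L); on 0 ≤ x ≤ L, ∫sin²(jπx/L) dx = L/2 and ∫sin(jπx/L)·sin(lπx/L) dx = 0 for j ≠ l, so only diagonal terms survive in ∫|Ψ|² and ∫Ψ·Ψ″; ∫Ψ·Ψ′ dx = [Ψ²/2] between the walls = 0.
Normalization: ∫|Ψ|² dx = 18.637.
⟨p⟩ = 0.0000 and ⟨p²⟩ = 1.6640.
(Δp)² = 1.6640 − (0.0000)² = 1.6640.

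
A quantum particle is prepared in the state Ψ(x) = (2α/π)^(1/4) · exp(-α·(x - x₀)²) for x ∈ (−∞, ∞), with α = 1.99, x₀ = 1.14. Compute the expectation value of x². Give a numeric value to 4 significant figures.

⟨x²⟩ = ∫ x²·|Ψ|² dx (integrals over the domain).
Gaussian moments (u = x − x₀): ∫u^(2j)·e^(−2αu²) du = (2j−1)!!/(4α)^j · √(π/(2α)), odd powers integrate to 0; here √(π/(2α)) = 0.88845.
⟨x²⟩ = 1.4252.

1.425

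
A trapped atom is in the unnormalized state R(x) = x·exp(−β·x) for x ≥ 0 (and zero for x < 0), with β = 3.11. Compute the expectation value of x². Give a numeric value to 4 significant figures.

0.3102

⟨x²⟩ = ∫ x²·|R|² dx / ∫|R|² dx (integrals over the domain).
Every integrand reduces to terms xʲ·e^(−2βx) on [0, ∞); use ∫₀^∞ xʲ·e^(−2βx) dx = j!/(2β)^(j+1).
State is unnormalized: ∫|R|² dx = 0.0083111, and ∫R*·x²·R dx = 0.0025779, so ⟨x²⟩ = 0.0025779 / 0.0083111.
⟨x²⟩ = 0.31017.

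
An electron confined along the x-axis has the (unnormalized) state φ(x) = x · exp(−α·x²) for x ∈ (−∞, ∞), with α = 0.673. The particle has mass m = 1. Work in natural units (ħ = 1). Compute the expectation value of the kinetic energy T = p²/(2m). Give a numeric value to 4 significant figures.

1.010

T = −(ħ²/2m) d²/dx², so ⟨T⟩ = −(ħ²/2m) ∫ φ*·φ'' dx / ∫|φ|² dx; with m = 1.
Expand each integrand as polynomial × e^(−2αx²) and use ∫x^(2j)·e^(−2αx²) dx = (2j−1)!!/(4α)^j · √(π/(2α)), odd powers → 0; here √(π/(2α)) = 1.5278. Differentiate with the product rule, d/dx e^(−αx²) = −2αx·e^(−αx²).
State is unnormalized: ∫|φ|² dx = 0.56752, and ∫φ*·(−ħ²/2m · φ'') dx = 0.57291, so ⟨T⟩ = 0.57291 / 0.56752.
⟨T⟩ = 1.0095.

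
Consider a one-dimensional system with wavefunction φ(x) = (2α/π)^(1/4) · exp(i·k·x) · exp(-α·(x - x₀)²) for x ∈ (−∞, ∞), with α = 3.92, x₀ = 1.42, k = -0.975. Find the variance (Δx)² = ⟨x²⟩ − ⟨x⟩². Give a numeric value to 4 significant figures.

Compute ⟨x⟩ and ⟨x²⟩ separately, then (Δx)² = ⟨x²⟩ − ⟨x⟩².
Gaussian moments (u = x − x₀): ∫u^(2j)·e^(−2αu²) du = (2j−1)!!/(4α)^j · √(π/(2α)), odd powers integrate to 0; here √(π/(2α)) = 0.63302.
⟨x⟩ = 1.4200 and ⟨x²⟩ = 2.0802.
(Δx)² = 2.0802 − (1.4200)² = 0.063776.

0.06378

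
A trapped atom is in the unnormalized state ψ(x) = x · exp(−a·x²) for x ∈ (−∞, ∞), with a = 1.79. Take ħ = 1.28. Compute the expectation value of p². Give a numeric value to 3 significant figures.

8.80

p² ψ = −ħ² d²ψ/dx²; ⟨p²⟩ = −ħ² ∫ ψ*·ψ'' dx / ∫|ψ|² dx.
Expand each integrand as polynomial × e^(−2ax²) and use ∫x^(2j)·e^(−2ax²) dx = (2j−1)!!/(4a)^j · √(π/(2a)), odd powers → 0; here √(π/(2a)) = 0.93677. Differentiate with the product rule, d/dx e^(−ax²) = −2ax·e^(−ax²).
State is unnormalized: ∫|ψ|² dx = 0.13083, and ∫ψ*·(−ħ² ψ'') dx = 1.1511, so ⟨p²⟩ = 1.1511 / 0.13083.
⟨p²⟩ = 8.7982.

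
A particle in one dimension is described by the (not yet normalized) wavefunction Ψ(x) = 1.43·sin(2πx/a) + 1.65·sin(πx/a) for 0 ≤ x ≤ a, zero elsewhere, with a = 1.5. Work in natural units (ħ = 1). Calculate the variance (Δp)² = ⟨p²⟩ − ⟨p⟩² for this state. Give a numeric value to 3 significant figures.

10.0

Compute ⟨p⟩ and ⟨p²⟩ separately; (Δp)² = ⟨p²⟩ − ⟨p⟩².
d²/dx² sin(jπx/a) = −(jπ/a)²·sin(jπx/a); on 0 ≤ x ≤ a, ∫sin²(jπx/a) dx = a/2 and ∫sin(jπx/a)·sin(lπx/a) dx = 0 for j ≠ l, so only diagonal terms survive in ∫|Ψ|² and ∫Ψ·Ψ″; ∫Ψ·Ψ′ dx = [Ψ²/2] between the walls = 0.
Normalization: ∫|Ψ|² dx = 3.5756.
⟨p⟩ = 0.0000 and ⟨p²⟩ = 10.031.
(Δp)² = 10.031 − (0.0000)² = 10.031.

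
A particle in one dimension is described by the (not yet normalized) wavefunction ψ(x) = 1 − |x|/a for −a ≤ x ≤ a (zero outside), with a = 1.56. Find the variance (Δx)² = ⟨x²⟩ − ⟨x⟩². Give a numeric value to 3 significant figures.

0.243

Compute ⟨x⟩ and ⟨x²⟩ separately, then (Δx)² = ⟨x²⟩ − ⟨x⟩².
ψ is even, so ∫ over [−a, a] = 2∫₀ᵃ with ψ = 1 − x/a there: ∫₀ᵃ (1 − x/a)² dx = a/3, ∫₀ᵃ x²(1 − x/a)² dx = a³/30, ∫₀ᵃ x⁴(1 − x/a)² dx = a⁵/105.
Normalization: ∫|ψ|² dx = 1.0400.
⟨x⟩ = 0.0000 and ⟨x²⟩ = 0.24336.
(Δx)² = 0.24336 − (0.0000)² = 0.24336.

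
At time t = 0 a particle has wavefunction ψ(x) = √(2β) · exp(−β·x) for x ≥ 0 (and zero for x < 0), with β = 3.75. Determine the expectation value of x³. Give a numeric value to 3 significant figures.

⟨x³⟩ = ∫ x³·|ψ|² dx (integrals over the domain).
Every integrand reduces to terms xʲ·e^(−2βx) on [0, ∞); use ∫₀^∞ xʲ·e^(−2βx) dx = j!/(2β)^(j+1).
⟨x³⟩ = 0.014222.

0.0142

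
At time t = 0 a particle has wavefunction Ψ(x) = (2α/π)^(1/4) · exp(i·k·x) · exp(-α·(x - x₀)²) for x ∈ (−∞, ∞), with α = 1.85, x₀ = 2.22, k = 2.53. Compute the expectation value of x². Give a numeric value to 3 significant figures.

⟨x²⟩ = ∫ x²·|Ψ|² dx (integrals over the domain).
Gaussian moments (u = x − x₀): ∫u^(2j)·e^(−2αu²) du = (2j−1)!!/(4α)^j · √(π/(2α)), odd powers integrate to 0; here √(π/(2α)) = 0.92145.
⟨x²⟩ = 5.0635.

5.06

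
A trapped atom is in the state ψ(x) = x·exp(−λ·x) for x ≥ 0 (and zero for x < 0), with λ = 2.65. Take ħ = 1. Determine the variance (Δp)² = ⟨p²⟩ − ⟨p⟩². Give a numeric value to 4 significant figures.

7.023

Compute ⟨p⟩ and ⟨p²⟩ separately; (Δp)² = ⟨p²⟩ − ⟨p⟩².
Differentiate x·exp(−λ·x) with the product rule; every integrand then reduces to terms xʲ·e^(−2λx) on [0, ∞), with ∫₀^∞ xʲ·e^(−2λx) dx = j!/(2λ)^(j+1).
Normalization: ∫|ψ|² dx = 0.013434.
⟨p⟩ = 0.0000 and ⟨p²⟩ = 7.0225.
(Δp)² = 7.0225 − (0.0000)² = 7.0225.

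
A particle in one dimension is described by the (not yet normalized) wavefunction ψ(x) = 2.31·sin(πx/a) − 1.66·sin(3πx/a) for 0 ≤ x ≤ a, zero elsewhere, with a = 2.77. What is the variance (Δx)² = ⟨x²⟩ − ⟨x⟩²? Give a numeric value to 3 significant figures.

Compute ⟨x⟩ and ⟨x²⟩ separately, then (Δx)² = ⟨x²⟩ − ⟨x⟩².
On 0 ≤ x ≤ a (j ≠ l): ∫sin²(jπx/a) dx = a/2, ∫sin(jπx/a)·sin(lπx/a) dx = 0; diagonal moments ∫x·sin²(jπx/a) dx = a²/4, ∫x²·sin²(jπx/a) dx = a³·(1/6 − 1/(4j²π²)); cross terms ∫x·sin(jπx/a)·sin(lπx/a) dx = 0 for j + l even and −4jla²/(π²(j² − l²)²) for j + l odd, ∫x²·sin(jπx/a)·sin(lπx/a) dx = (−1)^(j+l)·4jla³/(π²(j² − l²)²); higher powers the same way via product-to-sum and parts.
Normalization: ∫|ψ|² dx = 11.207.
⟨x⟩ = 1.3850 and ⟨x²⟩ = 2.0103.
(Δx)² = 2.0103 − (1.3850)² = 0.092048.

0.0920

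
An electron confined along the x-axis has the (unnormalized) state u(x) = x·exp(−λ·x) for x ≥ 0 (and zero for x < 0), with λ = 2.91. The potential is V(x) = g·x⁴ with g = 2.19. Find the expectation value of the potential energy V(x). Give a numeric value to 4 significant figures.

⟨V⟩ = ∫ V(x)·|u|² dx / ∫|u|² dx.
Every integrand reduces to terms xʲ·e^(−2λx) on [0, ∞); use ∫₀^∞ xʲ·e^(−2λx) dx = j!/(2λ)^(j+1).
State is unnormalized: ∫|u|² dx = 0.010145, and ∫u*·V(x)·u dx = 0.0069713, so ⟨V⟩ = 0.0069713 / 0.010145.
⟨V⟩ = 0.68715.

0.6872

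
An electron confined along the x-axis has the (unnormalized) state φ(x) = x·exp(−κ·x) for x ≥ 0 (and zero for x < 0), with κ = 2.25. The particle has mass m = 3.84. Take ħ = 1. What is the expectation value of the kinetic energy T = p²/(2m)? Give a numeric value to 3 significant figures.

T = −(ħ²/2m) d²/dx², so ⟨T⟩ = −(ħ²/2m) ∫ φ*·φ'' dx / ∫|φ|² dx; with m = 3.84.
Differentiate x·exp(−κ·x) with the product rule; every integrand then reduces to terms xʲ·e^(−2κx) on [0, ∞), with ∫₀^∞ xʲ·e^(−2κx) dx = j!/(2κ)^(j+1).
State is unnormalized: ∫|φ|² dx = 0.021948, and ∫φ*·(−ħ²/2m · φ'') dx = 0.014468, so ⟨T⟩ = 0.014468 / 0.021948.
⟨T⟩ = 0.65918.

0.659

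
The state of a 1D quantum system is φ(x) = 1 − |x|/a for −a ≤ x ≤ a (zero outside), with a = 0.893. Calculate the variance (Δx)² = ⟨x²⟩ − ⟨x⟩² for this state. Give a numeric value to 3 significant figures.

Compute ⟨x⟩ and ⟨x²⟩ separately, then (Δx)² = ⟨x²⟩ − ⟨x⟩².
φ is even, so ∫ over [−a, a] = 2∫₀ᵃ with φ = 1 − x/a there: ∫₀ᵃ (1 − x/a)² dx = a/3, ∫₀ᵃ x²(1 − x/a)² dx = a³/30, ∫₀ᵃ x⁴(1 − x/a)² dx = a⁵/105.
Normalization: ∫|φ|² dx = 0.59533.
⟨x⟩ = 0.0000 and ⟨x²⟩ = 0.079745.
(Δx)² = 0.079745 − (0.0000)² = 0.079745.

0.0797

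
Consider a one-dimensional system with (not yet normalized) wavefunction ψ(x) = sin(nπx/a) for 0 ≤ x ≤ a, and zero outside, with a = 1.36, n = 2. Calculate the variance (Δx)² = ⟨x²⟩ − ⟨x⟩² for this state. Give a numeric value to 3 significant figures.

Compute ⟨x⟩ and ⟨x²⟩ separately, then (Δx)² = ⟨x²⟩ − ⟨x⟩².
With sin²θ = (1 − cos2θ)/2 on 0 ≤ x ≤ a: ∫sin²(nπx/a) dx = a/2, ∫x·sin²(nπx/a) dx = a²/4, ∫x²·sin²(nπx/a) dx = a³·(1/6 − 1/(4n²π²)); higher powers xᵏ the same way, integrating xᵏ·cos(2nπx/a) by parts.
Normalization: ∫|ψ|² dx = 0.68000.
⟨x⟩ = 0.68000 and ⟨x²⟩ = 0.59311.
(Δx)² = 0.59311 − (0.68000)² = 0.13071.

0.131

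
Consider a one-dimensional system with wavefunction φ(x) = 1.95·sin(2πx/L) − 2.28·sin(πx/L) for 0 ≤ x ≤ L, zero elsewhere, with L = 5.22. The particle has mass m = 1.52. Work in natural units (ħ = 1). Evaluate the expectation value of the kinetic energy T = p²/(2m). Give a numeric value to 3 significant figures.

0.270

T = −(ħ²/2m) d²/dx², so ⟨T⟩ = −(ħ²/2m) ∫ φ*·φ'' dx / ∫|φ|² dx; with m = 1.52.
d²/dx² sin(jπx/L) = −(jπ/L)²·sin(jπx/L); on 0 ≤ x ≤ L, ∫sin²(jπx/L) dx = L/2 and ∫sin(jπx/L)·sin(lπx/L) dx = 0 for j ≠ l, so only diagonal terms survive in ∫|φ|² and ∫φ·φ″; ∫φ·φ′ dx = [φ²/2] between the walls = 0.
State is unnormalized: ∫|φ|² dx = 23.492, and ∫φ*·(−ħ²/2m · φ'') dx = 6.3465, so ⟨T⟩ = 6.3465 / 23.492.
⟨T⟩ = 0.27015.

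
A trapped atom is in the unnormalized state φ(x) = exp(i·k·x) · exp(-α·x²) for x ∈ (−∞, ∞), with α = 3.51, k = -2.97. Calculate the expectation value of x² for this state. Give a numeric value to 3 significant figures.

⟨x²⟩ = ∫ x²·|φ|² dx / ∫|φ|² dx (integrals over the domain).
Gaussian moments: ∫x^(2j)·e^(−2αx²) dx = (2j−1)!!/(4α)^j · √(π/(2α)), odd powers integrate to 0; here √(π/(2α)) = 0.66897.
State is unnormalized: ∫|φ|² dx = 0.66897, and ∫φ*·x²·φ dx = 0.047647, so ⟨x²⟩ = 0.047647 / 0.66897.
⟨x²⟩ = 0.071225.

0.0712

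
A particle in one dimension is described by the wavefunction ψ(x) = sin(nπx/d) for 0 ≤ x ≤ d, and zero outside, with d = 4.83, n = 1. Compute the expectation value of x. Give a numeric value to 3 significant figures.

2.42

⟨x⟩ = ∫ x·|ψ|² dx / ∫|ψ|² dx (integrals over the domain).
With sin²θ = (1 − cos2θ)/2 on 0 ≤ x ≤ d: ∫sin²(nπx/d) dx = d/2, ∫x·sin²(nπx/d) dx = d²/4, ∫x²·sin²(nπx/d) dx = d³·(1/6 − 1/(4n²π²)); higher powers xᵏ the same way, integrating xᵏ·cos(2nπx/d) by parts.
State is unnormalized: ∫|ψ|² dx = 2.4150, and ∫ψ*·x·ψ dx = 5.8322, so ⟨x⟩ = 5.8322 / 2.4150.
⟨x⟩ = 2.4150.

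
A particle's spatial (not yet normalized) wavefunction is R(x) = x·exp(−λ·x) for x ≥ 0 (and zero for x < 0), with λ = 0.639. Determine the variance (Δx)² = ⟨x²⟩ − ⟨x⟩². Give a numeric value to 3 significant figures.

1.84

Compute ⟨x⟩ and ⟨x²⟩ separately, then (Δx)² = ⟨x²⟩ − ⟨x⟩².
Every integrand reduces to terms xʲ·e^(−2λx) on [0, ∞); use ∫₀^∞ xʲ·e^(−2λx) dx = j!/(2λ)^(j+1).
Normalization: ∫|R|² dx = 0.95816.
⟨x⟩ = 2.3474 and ⟨x²⟩ = 7.3472.
(Δx)² = 7.3472 − (2.3474)² = 1.8368.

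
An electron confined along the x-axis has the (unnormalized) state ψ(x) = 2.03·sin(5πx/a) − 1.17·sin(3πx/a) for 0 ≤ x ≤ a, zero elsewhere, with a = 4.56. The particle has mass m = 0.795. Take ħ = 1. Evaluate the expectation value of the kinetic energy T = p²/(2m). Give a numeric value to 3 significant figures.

6.27

T = −(ħ²/2m) d²/dx², so ⟨T⟩ = −(ħ²/2m) ∫ ψ*·ψ'' dx / ∫|ψ|² dx; with m = 0.795.
d²/dx² sin(jπx/a) = −(jπ/a)²·sin(jπx/a); on 0 ≤ x ≤ a, ∫sin²(jπx/a) dx = a/2 and ∫sin(jπx/a)·sin(lπx/a) dx = 0 for j ≠ l, so only diagonal terms survive in ∫|ψ|² and ∫ψ·ψ″; ∫ψ·ψ′ dx = [ψ²/2] between the walls = 0.
State is unnormalized: ∫|ψ|² dx = 12.517, and ∫ψ*·(−ħ²/2m · ψ'') dx = 78.505, so ⟨T⟩ = 78.505 / 12.517.
⟨T⟩ = 6.2720.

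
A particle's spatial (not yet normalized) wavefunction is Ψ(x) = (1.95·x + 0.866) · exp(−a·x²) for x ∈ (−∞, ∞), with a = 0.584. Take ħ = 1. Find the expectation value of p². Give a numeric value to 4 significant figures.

1.384

p² Ψ = −ħ² d²Ψ/dx²; ⟨p²⟩ = −ħ² ∫ Ψ*·Ψ'' dx / ∫|Ψ|² dx.
Expand each integrand as polynomial × e^(−2ax²) and use ∫x^(2j)·e^(−2ax²) dx = (2j−1)!!/(4a)^j · √(π/(2a)), odd powers → 0; here √(π/(2a)) = 1.6400. Differentiate with the product rule, d/dx e^(−ax²) = −2ax·e^(−ax²).
State is unnormalized: ∫|Ψ|² dx = 3.8996, and ∫Ψ*·(−ħ² Ψ'') dx = 5.3955, so ⟨p²⟩ = 5.3955 / 3.8996.
⟨p²⟩ = 1.3836.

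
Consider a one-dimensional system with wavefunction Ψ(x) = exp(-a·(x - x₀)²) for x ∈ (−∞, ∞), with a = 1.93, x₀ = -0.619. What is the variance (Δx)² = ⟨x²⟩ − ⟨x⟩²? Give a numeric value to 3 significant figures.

Compute ⟨x⟩ and ⟨x²⟩ separately, then (Δx)² = ⟨x²⟩ − ⟨x⟩².
Gaussian moments (u = x − x₀): ∫u^(2j)·e^(−2au²) du = (2j−1)!!/(4a)^j · √(π/(2a)), odd powers integrate to 0; here √(π/(2a)) = 0.90216.
Normalization: ∫|Ψ|² dx = 0.90216.
⟨x⟩ = -0.61900 and ⟨x²⟩ = 0.51269.
(Δx)² = 0.51269 − (-0.61900)² = 0.12953.

0.130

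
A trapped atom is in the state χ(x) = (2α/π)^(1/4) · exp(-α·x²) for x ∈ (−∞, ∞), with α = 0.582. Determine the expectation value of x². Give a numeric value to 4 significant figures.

⟨x²⟩ = ∫ x²·|χ|² dx (integrals over the domain).
Gaussian moments: ∫x^(2j)·e^(−2αx²) dx = (2j−1)!!/(4α)^j · √(π/(2α)), odd powers integrate to 0; here √(π/(2α)) = 1.6429.
⟨x²⟩ = 0.42955.

0.4296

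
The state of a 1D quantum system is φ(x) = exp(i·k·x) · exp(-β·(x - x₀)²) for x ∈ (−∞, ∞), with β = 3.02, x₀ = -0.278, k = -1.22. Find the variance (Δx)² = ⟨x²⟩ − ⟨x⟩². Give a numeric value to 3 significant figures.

0.0828

Compute ⟨x⟩ and ⟨x²⟩ separately, then (Δx)² = ⟨x²⟩ − ⟨x⟩².
Gaussian moments (u = x − x₀): ∫u^(2j)·e^(−2βu²) du = (2j−1)!!/(4β)^j · √(π/(2β)), odd powers integrate to 0; here √(π/(2β)) = 0.72120.
Normalization: ∫|φ|² dx = 0.72120.
⟨x⟩ = -0.27800 and ⟨x²⟩ = 0.16007.
(Δx)² = 0.16007 − (-0.27800)² = 0.082781.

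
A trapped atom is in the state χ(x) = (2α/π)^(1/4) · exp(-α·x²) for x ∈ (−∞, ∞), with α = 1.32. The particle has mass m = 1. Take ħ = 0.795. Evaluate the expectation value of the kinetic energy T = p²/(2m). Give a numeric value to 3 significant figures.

0.417

T = −(ħ²/2m) d²/dx², so ⟨T⟩ = −(ħ²/2m) ∫ χ*·χ'' dx; with m = 1.
Gaussian moments: ∫x^(2j)·e^(−2αx²) dx = (2j−1)!!/(4α)^j · √(π/(2α)), odd powers integrate to 0; here √(π/(2α)) = 1.0909. Derivatives: d/dx e^(−αx²) = −2αx·e^(−αx²), d²/dx² e^(−αx²) = (4α²x² − 2α)·e^(−αx²).
⟨T⟩ = 0.41714.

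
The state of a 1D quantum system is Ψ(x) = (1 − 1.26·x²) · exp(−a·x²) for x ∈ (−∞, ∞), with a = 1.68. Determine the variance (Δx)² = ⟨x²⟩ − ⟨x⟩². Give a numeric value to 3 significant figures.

0.0820

Compute ⟨x⟩ and ⟨x²⟩ separately, then (Δx)² = ⟨x²⟩ − ⟨x⟩².
Expand each integrand as polynomial × e^(−2ax²) and use ∫x^(2j)·e^(−2ax²) dx = (2j−1)!!/(4a)^j · √(π/(2a)), odd powers → 0; here √(π/(2a)) = 0.96695.
Normalization: ∫|Ψ|² dx = 0.70633.
⟨x⟩ = 0.0000 and ⟨x²⟩ = 0.081965.
(Δx)² = 0.081965 − (0.0000)² = 0.081965.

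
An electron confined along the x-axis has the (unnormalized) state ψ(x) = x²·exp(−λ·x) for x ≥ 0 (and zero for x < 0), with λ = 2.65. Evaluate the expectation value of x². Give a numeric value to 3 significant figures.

1.07

⟨x²⟩ = ∫ x²·|ψ|² dx / ∫|ψ|² dx (integrals over the domain).
Every integrand reduces to terms xʲ·e^(−2λx) on [0, ∞); use ∫₀^∞ xʲ·e^(−2λx) dx = j!/(2λ)^(j+1).
State is unnormalized: ∫|ψ|² dx = 0.0057389, and ∫ψ*·x²·ψ dx = 0.0061292, so ⟨x²⟩ = 0.0061292 / 0.0057389.
⟨x²⟩ = 1.0680.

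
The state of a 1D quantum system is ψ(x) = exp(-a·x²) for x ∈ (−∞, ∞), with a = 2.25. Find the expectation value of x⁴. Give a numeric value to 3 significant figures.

0.0370

⟨x⁴⟩ = ∫ x⁴·|ψ|² dx / ∫|ψ|² dx (integrals over the domain).
Gaussian moments: ∫x^(2j)·e^(−2ax²) dx = (2j−1)!!/(4a)^j · √(π/(2a)), odd powers integrate to 0; here √(π/(2a)) = 0.83554.
State is unnormalized: ∫|ψ|² dx = 0.83554, and ∫ψ*·x⁴·ψ dx = 0.030946, so ⟨x⁴⟩ = 0.030946 / 0.83554.
⟨x⁴⟩ = 0.037037.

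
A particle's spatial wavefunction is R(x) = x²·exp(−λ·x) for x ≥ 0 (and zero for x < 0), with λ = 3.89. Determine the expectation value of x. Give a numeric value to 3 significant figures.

0.643

⟨x⟩ = ∫ x·|R|² dx / ∫|R|² dx (integrals over the domain).
Every integrand reduces to terms xʲ·e^(−2λx) on [0, ∞); use ∫₀^∞ xʲ·e^(−2λx) dx = j!/(2λ)^(j+1).
State is unnormalized: ∫|R|² dx = 0.00084200, and ∫R*·x·R dx = 0.00054113, so ⟨x⟩ = 0.00054113 / 0.00084200.
⟨x⟩ = 0.64267.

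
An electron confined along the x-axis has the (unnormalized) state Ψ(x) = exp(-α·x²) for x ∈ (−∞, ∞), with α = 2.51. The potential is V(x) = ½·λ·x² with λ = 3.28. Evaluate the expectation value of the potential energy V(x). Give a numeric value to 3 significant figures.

0.163

⟨V⟩ = ∫ V(x)·|Ψ|² dx / ∫|Ψ|² dx.
Gaussian moments: ∫x^(2j)·e^(−2αx²) dx = (2j−1)!!/(4α)^j · √(π/(2α)), odd powers integrate to 0; here √(π/(2α)) = 0.79108.
State is unnormalized: ∫|Ψ|² dx = 0.79108, and ∫Ψ*·V(x)·Ψ dx = 0.12922, so ⟨V⟩ = 0.12922 / 0.79108.
⟨V⟩ = 0.16335.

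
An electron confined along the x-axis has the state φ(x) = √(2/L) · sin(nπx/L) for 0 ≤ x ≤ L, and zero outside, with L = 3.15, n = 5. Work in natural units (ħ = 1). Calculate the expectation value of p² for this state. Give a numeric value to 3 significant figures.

p² φ = −ħ² d²φ/dx²; ⟨p²⟩ = −ħ² ∫ φ*·φ'' dx.
d/dx sin(nπx/L) = (nπ/L)·cos(nπx/L) and d²/dx² sin(nπx/L) = −(nπ/L)²·sin(nπx/L); on 0 ≤ x ≤ L, ∫sin²(nπx/L) dx = L/2 and ∫sin(nπx/L)·cos(nπx/L) dx = 0.
⟨p²⟩ = 24.867.

24.9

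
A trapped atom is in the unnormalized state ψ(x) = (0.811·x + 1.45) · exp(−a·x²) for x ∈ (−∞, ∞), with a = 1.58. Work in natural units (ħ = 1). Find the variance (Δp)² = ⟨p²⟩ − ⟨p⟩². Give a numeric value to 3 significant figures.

Compute ⟨p⟩ and ⟨p²⟩ separately; (Δp)² = ⟨p²⟩ − ⟨p⟩².
Expand each integrand as polynomial × e^(−2ax²) and use ∫x^(2j)·e^(−2ax²) dx = (2j−1)!!/(4a)^j · √(π/(2a)), odd powers → 0; here √(π/(2a)) = 0.99708. Differentiate with the product rule, d/dx e^(−ax²) = −2ax·e^(−ax²).
Normalization: ∫|ψ|² dx = 2.2001.
⟨p⟩ = 0.0000 and ⟨p²⟩ = 1.7290.
(Δp)² = 1.7290 − (0.0000)² = 1.7290.

1.73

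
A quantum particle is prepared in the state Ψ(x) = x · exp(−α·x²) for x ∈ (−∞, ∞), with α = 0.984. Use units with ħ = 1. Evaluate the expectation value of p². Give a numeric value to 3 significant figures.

2.95

p² Ψ = −ħ² d²Ψ/dx²; ⟨p²⟩ = −ħ² ∫ Ψ*·Ψ'' dx / ∫|Ψ|² dx.
Expand each integrand as polynomial × e^(−2αx²) and use ∫x^(2j)·e^(−2αx²) dx = (2j−1)!!/(4α)^j · √(π/(2α)), odd powers → 0; here √(π/(2α)) = 1.2635. Differentiate with the product rule, d/dx e^(−αx²) = −2αx·e^(−αx²).
State is unnormalized: ∫|Ψ|² dx = 0.32100, and ∫Ψ*·(−ħ² Ψ'') dx = 0.94760, so ⟨p²⟩ = 0.94760 / 0.32100.
⟨p²⟩ = 2.9520.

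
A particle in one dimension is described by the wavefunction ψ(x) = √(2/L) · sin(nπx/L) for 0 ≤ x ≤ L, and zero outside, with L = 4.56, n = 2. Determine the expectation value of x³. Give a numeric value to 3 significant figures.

21.9

⟨x³⟩ = ∫ x³·|ψ|² dx (integrals over the domain).
With sin²θ = (1 − cos2θ)/2 on 0 ≤ x ≤ L: ∫sin²(nπx/L) dx = L/2, ∫x·sin²(nπx/L) dx = L²/4, ∫x²·sin²(nπx/L) dx = L³·(1/6 − 1/(4n²π²)); higher powers xᵏ the same way, integrating xᵏ·cos(2nπx/L) by parts.
⟨x³⟩ = 21.903.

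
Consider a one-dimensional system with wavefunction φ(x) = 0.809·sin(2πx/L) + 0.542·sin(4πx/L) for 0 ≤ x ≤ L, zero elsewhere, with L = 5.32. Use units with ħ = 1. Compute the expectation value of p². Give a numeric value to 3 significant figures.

2.69

p² φ = −ħ² d²φ/dx²; ⟨p²⟩ = −ħ² ∫ φ*·φ'' dx / ∫|φ|² dx.
d²/dx² sin(jπx/L) = −(jπ/L)²·sin(jπx/L); on 0 ≤ x ≤ L, ∫sin²(jπx/L) dx = L/2 and ∫sin(jπx/L)·sin(lπx/L) dx = 0 for j ≠ l, so only diagonal terms survive in ∫|φ|² and ∫φ·φ″; ∫φ·φ′ dx = [φ²/2] between the walls = 0.
State is unnormalized: ∫|φ|² dx = 2.5223, and ∫φ*·(−ħ² φ'') dx = 6.7883, so ⟨p²⟩ = 6.7883 / 2.5223.
⟨p²⟩ = 2.6913.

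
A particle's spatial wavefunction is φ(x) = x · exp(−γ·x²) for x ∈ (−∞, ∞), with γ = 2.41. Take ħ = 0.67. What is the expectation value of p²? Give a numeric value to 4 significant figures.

p² φ = −ħ² d²φ/dx²; ⟨p²⟩ = −ħ² ∫ φ*·φ'' dx / ∫|φ|² dx.
Expand each integrand as polynomial × e^(−2γx²) and use ∫x^(2j)·e^(−2γx²) dx = (2j−1)!!/(4γ)^j · √(π/(2γ)), odd powers → 0; here √(π/(2γ)) = 0.80733. Differentiate with the product rule, d/dx e^(−γx²) = −2γx·e^(−γx²).
State is unnormalized: ∫|φ|² dx = 0.083748, and ∫φ*·(−ħ² φ'') dx = 0.27181, so ⟨p²⟩ = 0.27181 / 0.083748.
⟨p²⟩ = 3.2455.

3.246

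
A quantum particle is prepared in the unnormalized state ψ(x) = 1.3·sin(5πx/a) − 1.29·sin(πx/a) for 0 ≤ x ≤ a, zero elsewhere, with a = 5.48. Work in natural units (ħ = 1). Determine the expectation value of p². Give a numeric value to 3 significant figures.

4.30

p² ψ = −ħ² d²ψ/dx²; ⟨p²⟩ = −ħ² ∫ ψ*·ψ'' dx / ∫|ψ|² dx.
d²/dx² sin(jπx/a) = −(jπ/a)²·sin(jπx/a); on 0 ≤ x ≤ a, ∫sin²(jπx/a) dx = a/2 and ∫sin(jπx/a)·sin(lπx/a) dx = 0 for j ≠ l, so only diagonal terms survive in ∫|ψ|² and ∫ψ·ψ″; ∫ψ·ψ′ dx = [ψ²/2] between the walls = 0.
State is unnormalized: ∫|ψ|² dx = 9.1902, and ∫ψ*·(−ħ² ψ'') dx = 39.545, so ⟨p²⟩ = 39.545 / 9.1902.
⟨p²⟩ = 4.3030.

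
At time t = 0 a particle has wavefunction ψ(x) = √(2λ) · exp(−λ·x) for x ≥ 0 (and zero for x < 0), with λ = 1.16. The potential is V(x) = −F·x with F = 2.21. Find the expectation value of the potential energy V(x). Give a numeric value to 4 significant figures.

⟨V⟩ = ∫ V(x)·|ψ|² dx.
Every integrand reduces to terms xʲ·e^(−2λx) on [0, ∞); use ∫₀^∞ xʲ·e^(−2λx) dx = j!/(2λ)^(j+1).
⟨V⟩ = -0.95259.

-0.9526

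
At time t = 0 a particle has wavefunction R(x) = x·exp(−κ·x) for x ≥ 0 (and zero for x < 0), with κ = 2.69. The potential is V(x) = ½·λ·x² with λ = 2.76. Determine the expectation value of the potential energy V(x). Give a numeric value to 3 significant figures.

0.572

⟨V⟩ = ∫ V(x)·|R|² dx / ∫|R|² dx.
Every integrand reduces to terms xʲ·e^(−2κx) on [0, ∞); use ∫₀^∞ xʲ·e^(−2κx) dx = j!/(2κ)^(j+1).
State is unnormalized: ∫|R|² dx = 0.012843, and ∫R*·V(x)·R dx = 0.0073482, so ⟨V⟩ = 0.0073482 / 0.012843.
⟨V⟩ = 0.57213.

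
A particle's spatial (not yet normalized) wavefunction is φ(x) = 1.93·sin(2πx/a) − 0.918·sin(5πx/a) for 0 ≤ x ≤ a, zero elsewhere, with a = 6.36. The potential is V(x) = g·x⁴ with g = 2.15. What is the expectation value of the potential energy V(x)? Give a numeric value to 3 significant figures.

723.

⟨V⟩ = ∫ V(x)·|φ|² dx / ∫|φ|² dx.
On 0 ≤ x ≤ a (j ≠ l): ∫sin²(jπx/a) dx = a/2, ∫sin(jπx/a)·sin(lπx/a) dx = 0; diagonal moments ∫x·sin²(jπx/a) dx = a²/4, ∫x²·sin²(jπx/a) dx = a³·(1/6 − 1/(4j²π²)); cross terms ∫x·sin(jπx/a)·sin(lπx/a) dx = 0 for j + l even and −4jla²/(π²(j² − l²)²) for j + l odd, ∫x²·sin(jπx/a)·sin(lπx/a) dx = (−1)^(j+l)·4jla³/(π²(j² − l²)²); higher powers the same way via product-to-sum and parts.
State is unnormalized: ∫|φ|² dx = 14.525, and ∫φ*·V(x)·φ dx = 10506., so ⟨V⟩ = 10506. / 14.525.
⟨V⟩ = 723.33.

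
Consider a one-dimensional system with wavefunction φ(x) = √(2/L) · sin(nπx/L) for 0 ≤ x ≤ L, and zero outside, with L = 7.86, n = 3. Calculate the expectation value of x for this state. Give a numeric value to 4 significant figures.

⟨x⟩ = ∫ x·|φ|² dx (integrals over the domain).
With sin²θ = (1 − cos2θ)/2 on 0 ≤ x ≤ L: ∫sin²(nπx/L) dx = L/2, ∫x·sin²(nπx/L) dx = L²/4, ∫x²·sin²(nπx/L) dx = L³·(1/6 − 1/(4n²π²)); higher powers xᵏ the same way, integrating xᵏ·cos(2nπx/L) by parts.
⟨x⟩ = 3.9300.

3.930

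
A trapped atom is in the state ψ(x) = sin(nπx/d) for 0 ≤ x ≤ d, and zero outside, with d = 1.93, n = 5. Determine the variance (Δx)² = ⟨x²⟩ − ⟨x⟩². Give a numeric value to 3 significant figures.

Compute ⟨x⟩ and ⟨x²⟩ separately, then (Δx)² = ⟨x²⟩ − ⟨x⟩².
With sin²θ = (1 − cos2θ)/2 on 0 ≤ x ≤ d: ∫sin²(nπx/d) dx = d/2, ∫x·sin²(nπx/d) dx = d²/4, ∫x²·sin²(nπx/d) dx = d³·(1/6 − 1/(4n²π²)); higher powers xᵏ the same way, integrating xᵏ·cos(2nπx/d) by parts.
Normalization: ∫|ψ|² dx = 0.96500.
⟨x⟩ = 0.96500 and ⟨x²⟩ = 1.2341.
(Δx)² = 1.2341 − (0.96500)² = 0.30286.

0.303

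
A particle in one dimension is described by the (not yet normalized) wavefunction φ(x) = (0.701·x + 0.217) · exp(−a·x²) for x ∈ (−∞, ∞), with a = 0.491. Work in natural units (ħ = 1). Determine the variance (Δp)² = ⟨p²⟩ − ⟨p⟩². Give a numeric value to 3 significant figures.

Compute ⟨p⟩ and ⟨p²⟩ separately; (Δp)² = ⟨p²⟩ − ⟨p⟩².
Expand each integrand as polynomial × e^(−2ax²) and use ∫x^(2j)·e^(−2ax²) dx = (2j−1)!!/(4a)^j · √(π/(2a)), odd powers → 0; here √(π/(2a)) = 1.7886. Differentiate with the product rule, d/dx e^(−ax²) = −2ax·e^(−ax²).
Normalization: ∫|φ|² dx = 0.53175.
⟨p⟩ = 0.0000 and ⟨p²⟩ = 1.3175.
(Δp)² = 1.3175 − (0.0000)² = 1.3175.

1.32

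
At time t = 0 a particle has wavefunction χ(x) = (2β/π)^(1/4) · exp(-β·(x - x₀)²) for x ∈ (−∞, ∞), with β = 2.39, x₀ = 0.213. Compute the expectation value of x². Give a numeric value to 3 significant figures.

0.150

⟨x²⟩ = ∫ x²·|χ|² dx (integrals over the domain).
Gaussian moments (u = x − x₀): ∫u^(2j)·e^(−2βu²) du = (2j−1)!!/(4β)^j · √(π/(2β)), odd powers integrate to 0; here √(π/(2β)) = 0.81070.
⟨x²⟩ = 0.14997.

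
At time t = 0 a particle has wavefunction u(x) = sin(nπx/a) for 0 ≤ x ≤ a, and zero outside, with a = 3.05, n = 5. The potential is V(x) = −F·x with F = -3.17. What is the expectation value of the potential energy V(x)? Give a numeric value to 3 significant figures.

4.83

⟨V⟩ = ∫ V(x)·|u|² dx / ∫|u|² dx.
With sin²θ = (1 − cos2θ)/2 on 0 ≤ x ≤ a: ∫sin²(nπx/a) dx = a/2, ∫x·sin²(nπx/a) dx = a²/4, ∫x²·sin²(nπx/a) dx = a³·(1/6 − 1/(4n²π²)); higher powers xᵏ the same way, integrating xᵏ·cos(2nπx/a) by parts.
State is unnormalized: ∫|u|² dx = 1.5250, and ∫u*·V(x)·u dx = 7.3722, so ⟨V⟩ = 7.3722 / 1.5250.
⟨V⟩ = 4.8343.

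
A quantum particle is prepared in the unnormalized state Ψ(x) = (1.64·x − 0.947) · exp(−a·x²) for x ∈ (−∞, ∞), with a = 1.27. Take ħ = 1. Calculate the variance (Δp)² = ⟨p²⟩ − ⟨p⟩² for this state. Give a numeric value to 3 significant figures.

Compute ⟨p⟩ and ⟨p²⟩ separately; (Δp)² = ⟨p²⟩ − ⟨p⟩².
Expand each integrand as polynomial × e^(−2ax²) and use ∫x^(2j)·e^(−2ax²) dx = (2j−1)!!/(4a)^j · √(π/(2a)), odd powers → 0; here √(π/(2a)) = 1.1121. Differentiate with the product rule, d/dx e^(−ax²) = −2ax·e^(−ax²).
Normalization: ∫|Ψ|² dx = 1.5862.
⟨p⟩ = 0.0000 and ⟨p²⟩ = 2.2129.
(Δp)² = 2.2129 − (0.0000)² = 2.2129.

2.21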